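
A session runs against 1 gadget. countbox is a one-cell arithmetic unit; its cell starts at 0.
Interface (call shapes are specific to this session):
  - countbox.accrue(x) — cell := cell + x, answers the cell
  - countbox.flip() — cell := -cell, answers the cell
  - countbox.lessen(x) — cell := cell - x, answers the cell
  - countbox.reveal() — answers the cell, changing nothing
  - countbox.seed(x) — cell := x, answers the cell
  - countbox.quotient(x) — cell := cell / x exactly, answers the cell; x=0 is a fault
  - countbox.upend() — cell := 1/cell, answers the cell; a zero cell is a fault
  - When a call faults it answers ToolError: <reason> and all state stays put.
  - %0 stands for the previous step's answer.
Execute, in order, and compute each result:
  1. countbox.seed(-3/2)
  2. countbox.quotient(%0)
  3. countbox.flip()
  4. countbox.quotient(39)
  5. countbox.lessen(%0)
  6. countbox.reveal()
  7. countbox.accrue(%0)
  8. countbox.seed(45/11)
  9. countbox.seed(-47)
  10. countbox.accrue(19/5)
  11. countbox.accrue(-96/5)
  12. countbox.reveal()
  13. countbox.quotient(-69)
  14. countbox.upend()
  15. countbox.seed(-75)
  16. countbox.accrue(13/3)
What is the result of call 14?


Calling countbox.seed on x→-3/2, yielding -3/2.
I use countbox.quotient on x→%0: 1.
I use countbox.flip, which returns -1.
I use countbox.quotient on x→39: -1/39.
Then countbox.lessen on x→%0, and see 0.
Now I run countbox.reveal(), giving 0.
Calling countbox.accrue on x→%0, — result: 0.
I run countbox.seed on x→45/11, yielding 45/11.
I call countbox.seed on x→-47, giving -47.
Then countbox.accrue on x→19/5: -216/5.
Invoking countbox.accrue on x→-96/5, and see -312/5.
Using countbox.reveal(), which returns -312/5.
I use countbox.quotient on x→-69, and observe 104/115.
I use countbox.upend(), giving 115/104.
I invoke countbox.seed on x→-75, giving -75.
Using countbox.accrue on x→13/3, and see -212/3.

Answer: 115/104


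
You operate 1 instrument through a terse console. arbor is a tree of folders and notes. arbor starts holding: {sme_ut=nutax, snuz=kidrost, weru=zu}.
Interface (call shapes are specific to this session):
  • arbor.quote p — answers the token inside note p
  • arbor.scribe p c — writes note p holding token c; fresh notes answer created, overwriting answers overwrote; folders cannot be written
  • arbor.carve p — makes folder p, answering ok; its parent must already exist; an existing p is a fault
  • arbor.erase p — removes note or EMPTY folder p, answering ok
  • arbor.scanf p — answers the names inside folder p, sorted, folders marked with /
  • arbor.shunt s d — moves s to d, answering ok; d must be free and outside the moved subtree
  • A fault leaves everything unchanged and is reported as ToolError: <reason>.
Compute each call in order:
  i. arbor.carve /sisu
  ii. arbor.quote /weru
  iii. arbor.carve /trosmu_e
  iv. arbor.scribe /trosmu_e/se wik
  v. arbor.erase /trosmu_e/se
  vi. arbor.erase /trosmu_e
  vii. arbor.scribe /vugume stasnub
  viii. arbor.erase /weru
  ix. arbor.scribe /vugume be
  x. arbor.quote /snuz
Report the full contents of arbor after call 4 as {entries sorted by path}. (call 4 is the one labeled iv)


-- 1. carve(p: /sisu) -> ok
-- 2. quote(p: /weru) -> zu
-- 3. carve(p: /trosmu_e) -> ok
-- 4. scribe(p: /trosmu_e/se, c: wik) -> created
-- 5. erase(p: /trosmu_e/se) -> ok
-- 6. erase(p: /trosmu_e) -> ok
-- 7. scribe(p: /vugume, c: stasnub) -> created
-- 8. erase(p: /weru) -> ok
-- 9. scribe(p: /vugume, c: be) -> overwrote
-- 10. quote(p: /snuz) -> kidrost

Answer: {sisu/, sme_ut=nutax, snuz=kidrost, trosmu_e/, trosmu_e/se=wik, weru=zu}


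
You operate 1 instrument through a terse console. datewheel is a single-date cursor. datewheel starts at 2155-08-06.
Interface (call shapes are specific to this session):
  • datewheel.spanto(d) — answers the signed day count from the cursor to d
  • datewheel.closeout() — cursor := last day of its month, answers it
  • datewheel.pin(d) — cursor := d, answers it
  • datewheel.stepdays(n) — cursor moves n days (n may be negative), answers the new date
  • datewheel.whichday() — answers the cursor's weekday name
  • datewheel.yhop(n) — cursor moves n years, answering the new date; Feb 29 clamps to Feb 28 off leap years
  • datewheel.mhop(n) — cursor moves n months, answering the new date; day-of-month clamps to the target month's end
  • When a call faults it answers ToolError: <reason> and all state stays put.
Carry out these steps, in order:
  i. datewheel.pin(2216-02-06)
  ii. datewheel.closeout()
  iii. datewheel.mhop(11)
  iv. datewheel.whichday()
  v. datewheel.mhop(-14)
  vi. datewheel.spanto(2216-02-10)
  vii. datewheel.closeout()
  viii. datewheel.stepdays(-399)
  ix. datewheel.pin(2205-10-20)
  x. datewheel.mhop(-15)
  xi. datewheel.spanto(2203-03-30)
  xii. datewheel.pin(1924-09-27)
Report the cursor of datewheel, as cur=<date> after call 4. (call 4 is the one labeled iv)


Answer: cur=2217-01-29

Derivation:
Using pin(d: 2216-02-06), — result: 2216-02-06.
Next I call closeout, — result: 2216-02-29.
I call mhop(n: 11): 2217-01-29.
Now I run whichday(): Wednesday.
I run mhop(n: -14), and observe 2215-11-29.
I call spanto(d: 2216-02-10), → 73.
I invoke closeout(): 2215-11-30.
I invoke stepdays(n: -399), and get 2214-10-27.
I run pin(d: 2205-10-20), which returns 2205-10-20.
I run mhop(n: -15), giving 2204-07-20.
Next I call spanto(d: 2203-03-30), giving -478.
Invoking pin(d: 1924-09-27), and see 1924-09-27.


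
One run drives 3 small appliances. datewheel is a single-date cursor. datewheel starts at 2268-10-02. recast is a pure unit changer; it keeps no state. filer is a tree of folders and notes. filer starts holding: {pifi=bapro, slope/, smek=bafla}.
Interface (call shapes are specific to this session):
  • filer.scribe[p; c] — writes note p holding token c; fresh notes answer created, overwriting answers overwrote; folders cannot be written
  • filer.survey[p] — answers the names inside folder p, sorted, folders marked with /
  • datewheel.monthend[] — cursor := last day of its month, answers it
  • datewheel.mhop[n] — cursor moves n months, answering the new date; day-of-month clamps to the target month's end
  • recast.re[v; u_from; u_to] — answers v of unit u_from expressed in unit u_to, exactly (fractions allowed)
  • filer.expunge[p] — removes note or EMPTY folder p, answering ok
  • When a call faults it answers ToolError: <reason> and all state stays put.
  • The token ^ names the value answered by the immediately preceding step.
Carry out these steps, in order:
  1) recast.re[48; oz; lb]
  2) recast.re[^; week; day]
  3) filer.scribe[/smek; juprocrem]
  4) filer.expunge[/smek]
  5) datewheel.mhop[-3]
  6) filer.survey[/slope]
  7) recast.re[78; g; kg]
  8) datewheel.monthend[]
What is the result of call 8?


Answer: 2268-07-31

Derivation:
Do: re[v: 48; u_from: oz; u_to: lb]
See: 3
Do: re[v: ^; u_from: week; u_to: day]
See: 21
Do: scribe[p: /smek; c: juprocrem]
See: overwrote
Do: expunge[p: /smek]
See: ok
Do: mhop[n: -3]
See: 2268-07-02
Do: survey[p: /slope]
See: []
Do: re[v: 78; u_from: g; u_to: kg]
See: 39/500
Do: monthend[]
See: 2268-07-31


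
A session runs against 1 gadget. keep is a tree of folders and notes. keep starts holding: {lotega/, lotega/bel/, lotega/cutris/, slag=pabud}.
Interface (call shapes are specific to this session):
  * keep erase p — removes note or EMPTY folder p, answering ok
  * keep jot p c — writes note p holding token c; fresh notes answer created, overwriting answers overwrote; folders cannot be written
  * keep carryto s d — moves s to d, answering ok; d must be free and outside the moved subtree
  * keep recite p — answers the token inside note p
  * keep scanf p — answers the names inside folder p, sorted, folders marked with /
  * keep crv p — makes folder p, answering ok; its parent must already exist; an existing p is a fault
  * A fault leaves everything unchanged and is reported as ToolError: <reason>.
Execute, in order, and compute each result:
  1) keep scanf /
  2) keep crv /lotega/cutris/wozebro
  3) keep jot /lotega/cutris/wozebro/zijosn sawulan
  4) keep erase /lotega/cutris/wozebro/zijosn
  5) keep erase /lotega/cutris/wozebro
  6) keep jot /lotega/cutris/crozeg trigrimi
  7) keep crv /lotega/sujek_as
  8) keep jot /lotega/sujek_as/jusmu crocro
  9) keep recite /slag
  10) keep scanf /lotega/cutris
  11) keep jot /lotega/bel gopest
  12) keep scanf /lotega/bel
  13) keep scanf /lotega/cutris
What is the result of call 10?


·→ keep scanf(p→/)
·← [lotega/, slag]
·→ keep crv(p→/lotega/cutris/wozebro)
·← ok
·→ keep jot(p→/lotega/cutris/wozebro/zijosn, c→sawulan)
·← created
·→ keep erase(p→/lotega/cutris/wozebro/zijosn)
·← ok
·→ keep erase(p→/lotega/cutris/wozebro)
·← ok
·→ keep jot(p→/lotega/cutris/crozeg, c→trigrimi)
·← created
·→ keep crv(p→/lotega/sujek_as)
·← ok
·→ keep jot(p→/lotega/sujek_as/jusmu, c→crocro)
·← created
·→ keep recite(p→/slag)
·← pabud
·→ keep scanf(p→/lotega/cutris)
·← [crozeg]
·→ keep jot(p→/lotega/bel, c→gopest)
·← ToolError: is a directory
·→ keep scanf(p→/lotega/bel)
·← []
·→ keep scanf(p→/lotega/cutris)
·← [crozeg]

Answer: [crozeg]


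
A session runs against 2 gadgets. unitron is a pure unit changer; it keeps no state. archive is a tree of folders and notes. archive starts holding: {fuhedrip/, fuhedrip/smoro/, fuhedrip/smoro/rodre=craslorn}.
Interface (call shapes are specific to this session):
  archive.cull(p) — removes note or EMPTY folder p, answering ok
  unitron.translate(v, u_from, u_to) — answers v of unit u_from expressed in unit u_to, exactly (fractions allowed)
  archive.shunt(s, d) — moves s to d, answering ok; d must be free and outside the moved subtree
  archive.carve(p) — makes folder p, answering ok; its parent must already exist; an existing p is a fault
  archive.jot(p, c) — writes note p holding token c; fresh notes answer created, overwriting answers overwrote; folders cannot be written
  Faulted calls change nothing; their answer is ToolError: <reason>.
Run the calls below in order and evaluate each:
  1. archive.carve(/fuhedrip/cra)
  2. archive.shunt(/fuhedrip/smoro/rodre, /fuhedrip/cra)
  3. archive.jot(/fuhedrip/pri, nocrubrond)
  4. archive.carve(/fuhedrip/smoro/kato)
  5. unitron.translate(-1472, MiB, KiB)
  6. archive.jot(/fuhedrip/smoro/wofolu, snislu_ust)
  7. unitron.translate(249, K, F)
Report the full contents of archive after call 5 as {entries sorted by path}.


// archive.carve(p: /fuhedrip/cra) -> ok
// archive.shunt(s: /fuhedrip/smoro/rodre, d: /fuhedrip/cra) -> ToolError: exists
// archive.jot(p: /fuhedrip/pri, c: nocrubrond) -> created
// archive.carve(p: /fuhedrip/smoro/kato) -> ok
// unitron.translate(v: -1472, u_from: MiB, u_to: KiB) -> -1507328
// archive.jot(p: /fuhedrip/smoro/wofolu, c: snislu_ust) -> created
// unitron.translate(v: 249, u_from: K, u_to: F) -> -1147/100

Answer: {fuhedrip/, fuhedrip/cra/, fuhedrip/pri=nocrubrond, fuhedrip/smoro/, fuhedrip/smoro/kato/, fuhedrip/smoro/rodre=craslorn}


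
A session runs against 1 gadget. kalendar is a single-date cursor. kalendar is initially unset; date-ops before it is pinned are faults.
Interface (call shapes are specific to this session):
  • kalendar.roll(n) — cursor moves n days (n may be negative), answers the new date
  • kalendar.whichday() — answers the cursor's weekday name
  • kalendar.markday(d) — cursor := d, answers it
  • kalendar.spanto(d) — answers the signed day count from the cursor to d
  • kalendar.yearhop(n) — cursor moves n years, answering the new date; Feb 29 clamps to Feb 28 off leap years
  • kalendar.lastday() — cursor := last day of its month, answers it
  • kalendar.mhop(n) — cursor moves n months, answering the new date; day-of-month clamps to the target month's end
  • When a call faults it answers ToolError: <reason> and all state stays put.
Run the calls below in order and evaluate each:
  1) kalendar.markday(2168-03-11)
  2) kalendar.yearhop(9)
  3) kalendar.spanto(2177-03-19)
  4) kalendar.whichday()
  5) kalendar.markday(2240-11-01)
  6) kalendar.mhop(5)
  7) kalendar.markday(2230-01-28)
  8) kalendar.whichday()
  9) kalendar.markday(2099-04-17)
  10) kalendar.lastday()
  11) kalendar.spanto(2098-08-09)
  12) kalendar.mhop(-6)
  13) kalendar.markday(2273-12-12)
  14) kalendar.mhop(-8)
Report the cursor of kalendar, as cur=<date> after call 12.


Answer: cur=2098-10-30

Derivation:
// markday(2168-03-11) => 2168-03-11
// yearhop(9) => 2177-03-11
// spanto(2177-03-19) => 8
// whichday() => Tuesday
// markday(2240-11-01) => 2240-11-01
// mhop(5) => 2241-04-01
// markday(2230-01-28) => 2230-01-28
// whichday() => Thursday
// markday(2099-04-17) => 2099-04-17
// lastday() => 2099-04-30
// spanto(2098-08-09) => -264
// mhop(-6) => 2098-10-30
// markday(2273-12-12) => 2273-12-12
// mhop(-8) => 2273-04-12


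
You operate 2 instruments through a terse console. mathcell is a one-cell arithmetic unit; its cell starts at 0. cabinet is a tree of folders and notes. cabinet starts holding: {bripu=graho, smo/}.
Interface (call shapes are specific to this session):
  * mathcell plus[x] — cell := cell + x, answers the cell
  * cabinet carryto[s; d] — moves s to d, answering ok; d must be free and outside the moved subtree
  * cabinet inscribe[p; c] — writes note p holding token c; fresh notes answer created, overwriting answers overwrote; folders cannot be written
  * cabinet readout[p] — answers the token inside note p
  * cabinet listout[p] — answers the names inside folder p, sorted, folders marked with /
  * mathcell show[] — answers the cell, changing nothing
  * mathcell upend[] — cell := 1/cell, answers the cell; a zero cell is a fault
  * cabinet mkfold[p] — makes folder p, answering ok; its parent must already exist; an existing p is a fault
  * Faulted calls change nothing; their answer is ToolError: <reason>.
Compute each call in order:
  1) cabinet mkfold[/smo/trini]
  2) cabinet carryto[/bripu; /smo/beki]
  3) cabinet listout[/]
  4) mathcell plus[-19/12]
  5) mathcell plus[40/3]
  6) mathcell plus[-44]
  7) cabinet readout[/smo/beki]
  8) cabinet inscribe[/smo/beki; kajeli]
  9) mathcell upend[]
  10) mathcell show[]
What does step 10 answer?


Answer: -4/129

Derivation:
$ cabinet mkfold p: /smo/trini
:: ok
$ cabinet carryto s: /bripu d: /smo/beki
:: ok
$ cabinet listout p: /
:: [smo/]
$ mathcell plus x: -19/12
:: -19/12
$ mathcell plus x: 40/3
:: 47/4
$ mathcell plus x: -44
:: -129/4
$ cabinet readout p: /smo/beki
:: graho
$ cabinet inscribe p: /smo/beki c: kajeli
:: overwrote
$ mathcell upend
:: -4/129
$ mathcell show
:: -4/129


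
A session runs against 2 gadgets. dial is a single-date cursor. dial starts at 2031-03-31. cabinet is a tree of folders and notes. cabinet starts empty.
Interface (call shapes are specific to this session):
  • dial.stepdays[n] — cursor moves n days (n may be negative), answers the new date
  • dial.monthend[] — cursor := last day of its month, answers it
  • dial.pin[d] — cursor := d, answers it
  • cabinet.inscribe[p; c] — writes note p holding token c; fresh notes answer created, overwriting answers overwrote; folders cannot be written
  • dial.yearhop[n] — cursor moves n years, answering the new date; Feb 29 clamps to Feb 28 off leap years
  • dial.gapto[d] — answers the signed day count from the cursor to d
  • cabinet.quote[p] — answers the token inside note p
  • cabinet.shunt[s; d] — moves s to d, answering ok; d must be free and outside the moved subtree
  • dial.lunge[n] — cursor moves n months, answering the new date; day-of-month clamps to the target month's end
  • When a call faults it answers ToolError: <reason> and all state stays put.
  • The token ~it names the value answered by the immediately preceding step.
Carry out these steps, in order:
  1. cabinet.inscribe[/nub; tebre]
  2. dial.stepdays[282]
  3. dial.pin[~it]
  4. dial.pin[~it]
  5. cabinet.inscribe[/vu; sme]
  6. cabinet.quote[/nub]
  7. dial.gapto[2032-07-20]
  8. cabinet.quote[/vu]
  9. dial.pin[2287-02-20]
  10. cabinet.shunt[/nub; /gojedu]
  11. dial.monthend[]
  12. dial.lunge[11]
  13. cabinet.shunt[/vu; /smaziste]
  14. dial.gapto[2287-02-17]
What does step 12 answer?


Step: cabinet.inscribe[p: /nub; c: tebre]
Result: created
Step: dial.stepdays[n: 282]
Result: 2032-01-07
Step: dial.pin[d: ~it]
Result: 2032-01-07
Step: dial.pin[d: ~it]
Result: 2032-01-07
Step: cabinet.inscribe[p: /vu; c: sme]
Result: created
Step: cabinet.quote[p: /nub]
Result: tebre
Step: dial.gapto[d: 2032-07-20]
Result: 195
Step: cabinet.quote[p: /vu]
Result: sme
Step: dial.pin[d: 2287-02-20]
Result: 2287-02-20
Step: cabinet.shunt[s: /nub; d: /gojedu]
Result: ok
Step: dial.monthend[]
Result: 2287-02-28
Step: dial.lunge[n: 11]
Result: 2288-01-28
Step: cabinet.shunt[s: /vu; d: /smaziste]
Result: ok
Step: dial.gapto[d: 2287-02-17]
Result: -345

Answer: 2288-01-28


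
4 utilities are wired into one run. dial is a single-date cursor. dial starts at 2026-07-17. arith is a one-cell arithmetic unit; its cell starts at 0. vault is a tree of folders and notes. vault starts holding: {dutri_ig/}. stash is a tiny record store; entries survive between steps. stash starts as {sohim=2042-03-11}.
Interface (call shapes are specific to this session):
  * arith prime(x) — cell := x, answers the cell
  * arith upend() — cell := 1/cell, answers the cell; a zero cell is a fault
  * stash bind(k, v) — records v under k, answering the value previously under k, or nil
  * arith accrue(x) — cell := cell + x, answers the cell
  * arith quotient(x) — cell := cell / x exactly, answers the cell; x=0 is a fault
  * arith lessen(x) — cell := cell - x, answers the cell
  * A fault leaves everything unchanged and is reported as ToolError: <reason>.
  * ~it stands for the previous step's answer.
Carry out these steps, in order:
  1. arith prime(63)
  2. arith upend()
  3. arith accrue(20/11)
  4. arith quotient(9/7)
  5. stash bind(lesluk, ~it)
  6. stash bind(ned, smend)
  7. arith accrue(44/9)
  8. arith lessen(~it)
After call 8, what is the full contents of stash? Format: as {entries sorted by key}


Answer: {lesluk=1271/891, ned=smend, sohim=2042-03-11}

Derivation:
$ arith prime x=63
  63
$ arith upend
  1/63
$ arith accrue x=20/11
  1271/693
$ arith quotient x=9/7
  1271/891
$ stash bind k=lesluk v=~it
  nil
$ stash bind k=ned v=smend
  nil
$ arith accrue x=44/9
  5627/891
$ arith lessen x=~it
  0


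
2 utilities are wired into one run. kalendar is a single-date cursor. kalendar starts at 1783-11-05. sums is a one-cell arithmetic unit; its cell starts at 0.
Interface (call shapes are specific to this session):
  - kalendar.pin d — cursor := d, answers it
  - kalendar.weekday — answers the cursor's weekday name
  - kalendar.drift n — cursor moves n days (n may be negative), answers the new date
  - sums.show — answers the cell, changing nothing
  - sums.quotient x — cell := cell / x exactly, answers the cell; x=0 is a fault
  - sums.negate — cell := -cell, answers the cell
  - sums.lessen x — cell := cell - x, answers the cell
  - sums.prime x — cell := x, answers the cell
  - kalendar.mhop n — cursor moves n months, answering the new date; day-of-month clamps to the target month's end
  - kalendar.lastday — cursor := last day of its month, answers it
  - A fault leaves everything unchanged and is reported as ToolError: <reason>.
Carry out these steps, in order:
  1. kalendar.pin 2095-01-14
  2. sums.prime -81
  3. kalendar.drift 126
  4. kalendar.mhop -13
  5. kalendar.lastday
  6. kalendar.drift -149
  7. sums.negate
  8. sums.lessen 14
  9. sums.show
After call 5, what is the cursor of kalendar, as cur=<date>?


>> kalendar.pin(d→2095-01-14)
<< 2095-01-14
>> sums.prime(x→-81)
<< -81
>> kalendar.drift(n→126)
<< 2095-05-20
>> kalendar.mhop(n→-13)
<< 2094-04-20
>> kalendar.lastday()
<< 2094-04-30
>> kalendar.drift(n→-149)
<< 2093-12-02
>> sums.negate()
<< 81
>> sums.lessen(x→14)
<< 67
>> sums.show()
<< 67

Answer: cur=2094-04-30


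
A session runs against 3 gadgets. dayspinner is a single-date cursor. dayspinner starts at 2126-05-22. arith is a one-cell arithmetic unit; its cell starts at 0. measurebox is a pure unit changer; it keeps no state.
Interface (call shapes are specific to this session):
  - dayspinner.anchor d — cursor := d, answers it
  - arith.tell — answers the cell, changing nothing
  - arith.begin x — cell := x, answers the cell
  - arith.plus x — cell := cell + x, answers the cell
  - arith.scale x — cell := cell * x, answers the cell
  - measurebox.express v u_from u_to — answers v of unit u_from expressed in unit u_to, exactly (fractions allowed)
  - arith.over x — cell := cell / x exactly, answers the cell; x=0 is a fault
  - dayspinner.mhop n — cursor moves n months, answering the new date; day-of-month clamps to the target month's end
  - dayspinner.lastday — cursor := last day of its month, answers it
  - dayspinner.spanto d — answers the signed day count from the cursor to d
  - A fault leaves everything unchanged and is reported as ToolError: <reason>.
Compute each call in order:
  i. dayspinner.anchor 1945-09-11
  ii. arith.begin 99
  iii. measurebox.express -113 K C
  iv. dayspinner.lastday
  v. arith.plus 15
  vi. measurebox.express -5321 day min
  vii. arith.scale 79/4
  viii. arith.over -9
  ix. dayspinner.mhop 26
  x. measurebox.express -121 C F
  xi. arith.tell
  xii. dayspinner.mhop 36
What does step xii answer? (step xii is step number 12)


Answer: 1950-11-30

Derivation:
-> dayspinner.anchor(d=1945-09-11)
<- 1945-09-11
-> arith.begin(x=99)
<- 99
-> measurebox.express(v=-113, u_from=K, u_to=C)
<- -7723/20
-> dayspinner.lastday()
<- 1945-09-30
-> arith.plus(x=15)
<- 114
-> measurebox.express(v=-5321, u_from=day, u_to=min)
<- -7662240
-> arith.scale(x=79/4)
<- 4503/2
-> arith.over(x=-9)
<- -1501/6
-> dayspinner.mhop(n=26)
<- 1947-11-30
-> measurebox.express(v=-121, u_from=C, u_to=F)
<- -929/5
-> arith.tell()
<- -1501/6
-> dayspinner.mhop(n=36)
<- 1950-11-30


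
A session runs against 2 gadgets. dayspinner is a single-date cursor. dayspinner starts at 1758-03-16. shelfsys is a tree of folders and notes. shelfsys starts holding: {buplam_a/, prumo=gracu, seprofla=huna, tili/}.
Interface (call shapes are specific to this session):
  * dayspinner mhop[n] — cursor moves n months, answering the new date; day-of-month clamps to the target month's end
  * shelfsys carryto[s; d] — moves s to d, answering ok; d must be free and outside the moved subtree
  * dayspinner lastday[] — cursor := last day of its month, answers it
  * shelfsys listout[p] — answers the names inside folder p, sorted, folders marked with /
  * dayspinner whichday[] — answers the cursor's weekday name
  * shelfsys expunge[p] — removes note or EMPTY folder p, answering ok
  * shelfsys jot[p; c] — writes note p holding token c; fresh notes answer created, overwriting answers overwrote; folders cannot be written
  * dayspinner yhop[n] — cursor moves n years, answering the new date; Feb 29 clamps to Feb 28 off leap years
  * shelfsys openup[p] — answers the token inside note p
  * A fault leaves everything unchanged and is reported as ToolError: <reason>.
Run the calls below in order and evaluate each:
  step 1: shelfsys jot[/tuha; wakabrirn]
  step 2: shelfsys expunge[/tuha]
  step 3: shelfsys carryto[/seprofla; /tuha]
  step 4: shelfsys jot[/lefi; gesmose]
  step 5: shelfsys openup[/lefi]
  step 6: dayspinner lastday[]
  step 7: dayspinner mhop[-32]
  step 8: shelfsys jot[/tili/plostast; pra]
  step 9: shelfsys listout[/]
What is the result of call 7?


-> shelfsys jot(p→/tuha, c→wakabrirn)
<- created
-> shelfsys expunge(p→/tuha)
<- ok
-> shelfsys carryto(s→/seprofla, d→/tuha)
<- ok
-> shelfsys jot(p→/lefi, c→gesmose)
<- created
-> shelfsys openup(p→/lefi)
<- gesmose
-> dayspinner lastday()
<- 1758-03-31
-> dayspinner mhop(n→-32)
<- 1755-07-31
-> shelfsys jot(p→/tili/plostast, c→pra)
<- created
-> shelfsys listout(p→/)
<- [buplam_a/, lefi, prumo, tili/, tuha]

Answer: 1755-07-31


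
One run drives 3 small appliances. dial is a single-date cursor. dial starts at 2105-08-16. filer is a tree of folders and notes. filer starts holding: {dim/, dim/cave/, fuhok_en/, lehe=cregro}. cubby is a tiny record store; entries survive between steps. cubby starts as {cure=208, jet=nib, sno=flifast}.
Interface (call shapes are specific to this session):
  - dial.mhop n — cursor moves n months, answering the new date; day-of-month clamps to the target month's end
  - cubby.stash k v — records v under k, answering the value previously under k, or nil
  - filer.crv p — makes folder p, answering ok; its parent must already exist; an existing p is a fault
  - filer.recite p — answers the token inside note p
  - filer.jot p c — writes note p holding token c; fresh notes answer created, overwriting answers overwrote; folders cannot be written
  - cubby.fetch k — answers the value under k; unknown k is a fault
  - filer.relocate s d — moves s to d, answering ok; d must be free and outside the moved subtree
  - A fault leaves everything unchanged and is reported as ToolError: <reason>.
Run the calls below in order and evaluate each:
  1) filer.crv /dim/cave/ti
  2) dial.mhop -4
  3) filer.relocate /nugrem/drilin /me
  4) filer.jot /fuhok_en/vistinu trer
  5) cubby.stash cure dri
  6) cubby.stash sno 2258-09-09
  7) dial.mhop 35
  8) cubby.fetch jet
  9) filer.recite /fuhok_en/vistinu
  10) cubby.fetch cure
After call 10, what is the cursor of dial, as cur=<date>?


Step: crv[p: /dim/cave/ti]
Result: ok
Step: mhop[n: -4]
Result: 2105-04-16
Step: relocate[s: /nugrem/drilin; d: /me]
Result: ToolError: not found
Step: jot[p: /fuhok_en/vistinu; c: trer]
Result: created
Step: stash[k: cure; v: dri]
Result: 208
Step: stash[k: sno; v: 2258-09-09]
Result: flifast
Step: mhop[n: 35]
Result: 2108-03-16
Step: fetch[k: jet]
Result: nib
Step: recite[p: /fuhok_en/vistinu]
Result: trer
Step: fetch[k: cure]
Result: dri

Answer: cur=2108-03-16


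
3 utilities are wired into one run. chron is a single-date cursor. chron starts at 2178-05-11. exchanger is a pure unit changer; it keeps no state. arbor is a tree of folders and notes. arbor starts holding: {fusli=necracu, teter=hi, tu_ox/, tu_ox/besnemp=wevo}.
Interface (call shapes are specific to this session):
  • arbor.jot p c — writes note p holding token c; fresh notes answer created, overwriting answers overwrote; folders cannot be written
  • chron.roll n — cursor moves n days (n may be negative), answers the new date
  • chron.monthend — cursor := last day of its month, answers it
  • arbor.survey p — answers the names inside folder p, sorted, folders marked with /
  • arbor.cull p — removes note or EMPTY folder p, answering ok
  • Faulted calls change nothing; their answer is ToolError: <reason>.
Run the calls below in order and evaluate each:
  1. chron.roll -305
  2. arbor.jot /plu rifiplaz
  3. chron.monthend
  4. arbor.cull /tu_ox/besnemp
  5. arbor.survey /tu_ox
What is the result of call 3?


Answer: 2177-07-31

Derivation:
Act: chron.roll[n→-305]
Obs: 2177-07-10
Act: arbor.jot[p→/plu; c→rifiplaz]
Obs: created
Act: chron.monthend[]
Obs: 2177-07-31
Act: arbor.cull[p→/tu_ox/besnemp]
Obs: ok
Act: arbor.survey[p→/tu_ox]
Obs: []


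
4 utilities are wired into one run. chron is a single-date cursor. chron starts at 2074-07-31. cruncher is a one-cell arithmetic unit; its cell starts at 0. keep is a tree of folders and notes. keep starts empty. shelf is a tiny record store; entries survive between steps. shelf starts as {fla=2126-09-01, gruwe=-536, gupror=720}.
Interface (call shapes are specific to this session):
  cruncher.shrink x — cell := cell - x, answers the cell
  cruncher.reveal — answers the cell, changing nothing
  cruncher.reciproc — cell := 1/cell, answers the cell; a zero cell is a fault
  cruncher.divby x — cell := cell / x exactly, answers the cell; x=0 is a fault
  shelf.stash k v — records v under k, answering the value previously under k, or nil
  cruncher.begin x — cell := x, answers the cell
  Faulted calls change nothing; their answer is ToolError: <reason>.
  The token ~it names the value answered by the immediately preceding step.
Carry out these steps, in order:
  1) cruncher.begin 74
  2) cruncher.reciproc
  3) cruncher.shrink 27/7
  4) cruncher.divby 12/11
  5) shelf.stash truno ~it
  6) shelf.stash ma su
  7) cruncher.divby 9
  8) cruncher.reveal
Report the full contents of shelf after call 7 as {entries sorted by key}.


> begin x=74
  74
> reciproc
  1/74
> shrink x=27/7
  -1991/518
> divby x=12/11
  -21901/6216
> stash k=truno v=~it
  nil
> stash k=ma v=su
  nil
> divby x=9
  -21901/55944
> reveal
  -21901/55944

Answer: {fla=2126-09-01, gruwe=-536, gupror=720, ma=su, truno=-21901/6216}


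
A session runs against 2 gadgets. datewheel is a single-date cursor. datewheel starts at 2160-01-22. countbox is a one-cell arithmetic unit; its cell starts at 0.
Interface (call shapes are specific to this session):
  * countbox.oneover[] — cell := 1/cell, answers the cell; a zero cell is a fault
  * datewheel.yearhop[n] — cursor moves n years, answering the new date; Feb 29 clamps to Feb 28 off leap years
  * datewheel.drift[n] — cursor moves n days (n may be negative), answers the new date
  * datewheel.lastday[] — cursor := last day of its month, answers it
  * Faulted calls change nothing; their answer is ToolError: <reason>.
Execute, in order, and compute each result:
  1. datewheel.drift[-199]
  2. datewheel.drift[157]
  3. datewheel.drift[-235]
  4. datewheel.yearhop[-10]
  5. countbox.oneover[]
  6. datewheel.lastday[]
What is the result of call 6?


Act: drift[-199]
Obs: 2159-07-07
Act: drift[157]
Obs: 2159-12-11
Act: drift[-235]
Obs: 2159-04-20
Act: yearhop[-10]
Obs: 2149-04-20
Act: oneover[]
Obs: ToolError: reciprocal of zero
Act: lastday[]
Obs: 2149-04-30

Answer: 2149-04-30


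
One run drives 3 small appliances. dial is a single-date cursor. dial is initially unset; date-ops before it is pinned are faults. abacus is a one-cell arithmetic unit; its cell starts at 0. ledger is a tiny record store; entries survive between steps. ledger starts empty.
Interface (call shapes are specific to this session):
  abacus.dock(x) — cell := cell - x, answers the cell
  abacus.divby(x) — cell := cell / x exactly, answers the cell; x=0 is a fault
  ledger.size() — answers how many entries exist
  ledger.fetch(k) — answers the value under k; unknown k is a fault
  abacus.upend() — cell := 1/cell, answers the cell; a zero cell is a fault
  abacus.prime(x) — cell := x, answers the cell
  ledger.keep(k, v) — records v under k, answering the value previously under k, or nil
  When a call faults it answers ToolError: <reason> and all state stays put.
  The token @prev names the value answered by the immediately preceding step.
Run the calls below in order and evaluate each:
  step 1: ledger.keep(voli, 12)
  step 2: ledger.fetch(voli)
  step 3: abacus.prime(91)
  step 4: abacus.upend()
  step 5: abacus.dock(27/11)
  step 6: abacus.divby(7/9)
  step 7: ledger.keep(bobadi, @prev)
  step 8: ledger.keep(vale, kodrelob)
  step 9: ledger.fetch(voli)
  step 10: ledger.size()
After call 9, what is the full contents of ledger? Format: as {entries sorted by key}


Answer: {bobadi=-22014/7007, vale=kodrelob, voli=12}

Derivation:
CALL ledger.keep[k: voli; v: 12]
RET  nil
CALL ledger.fetch[k: voli]
RET  12
CALL abacus.prime[x: 91]
RET  91
CALL abacus.upend[]
RET  1/91
CALL abacus.dock[x: 27/11]
RET  -2446/1001
CALL abacus.divby[x: 7/9]
RET  -22014/7007
CALL ledger.keep[k: bobadi; v: @prev]
RET  nil
CALL ledger.keep[k: vale; v: kodrelob]
RET  nil
CALL ledger.fetch[k: voli]
RET  12
CALL ledger.size[]
RET  3


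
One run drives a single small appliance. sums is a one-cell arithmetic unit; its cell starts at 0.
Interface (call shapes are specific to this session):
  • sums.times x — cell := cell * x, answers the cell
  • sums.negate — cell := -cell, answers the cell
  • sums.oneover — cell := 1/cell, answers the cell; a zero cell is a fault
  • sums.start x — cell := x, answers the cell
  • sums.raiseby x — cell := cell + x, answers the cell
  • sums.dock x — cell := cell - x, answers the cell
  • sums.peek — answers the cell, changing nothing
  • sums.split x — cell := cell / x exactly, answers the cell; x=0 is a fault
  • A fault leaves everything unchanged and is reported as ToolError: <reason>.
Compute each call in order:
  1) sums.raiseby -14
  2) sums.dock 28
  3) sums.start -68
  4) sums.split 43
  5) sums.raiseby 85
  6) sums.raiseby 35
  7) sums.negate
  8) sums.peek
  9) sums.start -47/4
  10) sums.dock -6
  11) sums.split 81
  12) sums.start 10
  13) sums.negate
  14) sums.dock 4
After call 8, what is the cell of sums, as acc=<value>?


Answer: acc=-5092/43

Derivation:
> raiseby x='-14'
[out] -14
> dock x='28'
[out] -42
> start x='-68'
[out] -68
> split x='43'
[out] -68/43
> raiseby x='85'
[out] 3587/43
> raiseby x='35'
[out] 5092/43
> negate
[out] -5092/43
> peek
[out] -5092/43
> start x='-47/4'
[out] -47/4
> dock x='-6'
[out] -23/4
> split x='81'
[out] -23/324
> start x='10'
[out] 10
> negate
[out] -10
> dock x='4'
[out] -14


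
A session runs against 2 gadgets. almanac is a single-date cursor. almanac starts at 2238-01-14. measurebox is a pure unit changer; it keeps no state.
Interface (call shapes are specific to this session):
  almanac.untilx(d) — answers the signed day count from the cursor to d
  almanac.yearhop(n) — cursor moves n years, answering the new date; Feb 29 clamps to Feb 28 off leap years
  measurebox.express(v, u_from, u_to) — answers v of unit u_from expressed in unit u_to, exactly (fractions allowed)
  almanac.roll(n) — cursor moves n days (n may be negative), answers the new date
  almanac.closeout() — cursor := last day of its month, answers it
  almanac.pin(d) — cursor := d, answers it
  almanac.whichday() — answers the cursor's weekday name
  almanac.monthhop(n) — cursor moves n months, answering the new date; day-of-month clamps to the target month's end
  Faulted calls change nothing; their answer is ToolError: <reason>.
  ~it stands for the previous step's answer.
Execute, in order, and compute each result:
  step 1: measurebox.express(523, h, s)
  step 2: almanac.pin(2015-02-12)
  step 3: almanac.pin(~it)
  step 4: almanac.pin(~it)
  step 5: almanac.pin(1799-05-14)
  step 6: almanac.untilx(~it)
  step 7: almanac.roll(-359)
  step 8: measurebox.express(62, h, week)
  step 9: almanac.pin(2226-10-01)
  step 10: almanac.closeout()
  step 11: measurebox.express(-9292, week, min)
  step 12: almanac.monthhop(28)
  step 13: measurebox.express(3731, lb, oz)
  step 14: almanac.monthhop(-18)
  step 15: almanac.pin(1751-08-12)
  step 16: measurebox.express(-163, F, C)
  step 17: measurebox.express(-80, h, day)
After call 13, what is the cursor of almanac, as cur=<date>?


I call measurebox.express(v='523', u_from='h', u_to='s'), — result: 1882800.
Using almanac.pin(d='2015-02-12'), which returns 2015-02-12.
Calling almanac.pin(d='~it'), and see 2015-02-12.
Using almanac.pin(d='~it'), and observe 2015-02-12.
I invoke almanac.pin(d='1799-05-14'), which returns 1799-05-14.
I call almanac.untilx(d='~it'), and observe 0.
Now I run almanac.roll(n='-359'), which returns 1798-05-20.
I use measurebox.express(v='62', u_from='h', u_to='week'), → 31/84.
I use almanac.pin(d='2226-10-01'), giving 2226-10-01.
I invoke almanac.closeout, giving 2226-10-31.
Now I run measurebox.express(v='-9292', u_from='week', u_to='min'), giving -93663360.
I run almanac.monthhop(n='28'), which returns 2229-02-28.
Invoking measurebox.express(v='3731', u_from='lb', u_to='oz'), — result: 59696.
Using almanac.monthhop(n='-18'), and get 2227-08-28.
I use almanac.pin(d='1751-08-12'), giving 1751-08-12.
Invoking measurebox.express(v='-163', u_from='F', u_to='C'), yielding -325/3.
I run measurebox.express(v='-80', u_from='h', u_to='day'), — result: -10/3.

Answer: cur=2229-02-28


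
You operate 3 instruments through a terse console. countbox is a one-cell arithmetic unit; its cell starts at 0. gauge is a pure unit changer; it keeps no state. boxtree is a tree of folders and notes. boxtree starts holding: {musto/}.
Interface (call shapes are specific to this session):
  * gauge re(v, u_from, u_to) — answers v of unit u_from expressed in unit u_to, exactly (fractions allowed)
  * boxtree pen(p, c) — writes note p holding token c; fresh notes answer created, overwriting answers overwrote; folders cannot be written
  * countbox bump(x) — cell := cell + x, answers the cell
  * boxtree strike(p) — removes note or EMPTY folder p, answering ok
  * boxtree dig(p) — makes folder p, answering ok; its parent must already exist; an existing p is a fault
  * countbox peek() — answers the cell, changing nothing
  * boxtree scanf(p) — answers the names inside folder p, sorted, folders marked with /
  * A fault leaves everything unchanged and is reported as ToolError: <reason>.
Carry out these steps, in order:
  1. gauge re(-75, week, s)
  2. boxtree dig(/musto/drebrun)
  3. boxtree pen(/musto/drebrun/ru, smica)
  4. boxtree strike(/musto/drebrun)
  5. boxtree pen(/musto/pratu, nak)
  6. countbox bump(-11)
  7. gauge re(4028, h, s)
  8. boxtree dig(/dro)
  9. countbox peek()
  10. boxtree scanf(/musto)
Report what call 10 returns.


// gauge re(v=-75, u_from=week, u_to=s) -> -45360000
// boxtree dig(p=/musto/drebrun) -> ok
// boxtree pen(p=/musto/drebrun/ru, c=smica) -> created
// boxtree strike(p=/musto/drebrun) -> ToolError: not empty
// boxtree pen(p=/musto/pratu, c=nak) -> created
// countbox bump(x=-11) -> -11
// gauge re(v=4028, u_from=h, u_to=s) -> 14500800
// boxtree dig(p=/dro) -> ok
// countbox peek() -> -11
// boxtree scanf(p=/musto) -> [drebrun/, pratu]

Answer: [drebrun/, pratu]


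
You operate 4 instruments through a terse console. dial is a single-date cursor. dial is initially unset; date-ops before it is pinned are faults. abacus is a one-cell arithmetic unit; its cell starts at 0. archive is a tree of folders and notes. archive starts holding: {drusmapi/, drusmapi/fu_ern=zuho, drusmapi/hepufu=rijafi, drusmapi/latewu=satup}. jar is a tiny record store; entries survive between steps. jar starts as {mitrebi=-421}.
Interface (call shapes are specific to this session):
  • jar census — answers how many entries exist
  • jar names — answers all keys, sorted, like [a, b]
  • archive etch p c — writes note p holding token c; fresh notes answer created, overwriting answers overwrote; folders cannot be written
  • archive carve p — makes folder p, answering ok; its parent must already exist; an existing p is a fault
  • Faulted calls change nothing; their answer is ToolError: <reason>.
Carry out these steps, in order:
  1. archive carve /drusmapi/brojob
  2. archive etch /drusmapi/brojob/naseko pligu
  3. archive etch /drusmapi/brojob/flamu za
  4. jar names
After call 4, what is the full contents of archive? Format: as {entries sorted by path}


Answer: {drusmapi/, drusmapi/brojob/, drusmapi/brojob/flamu=za, drusmapi/brojob/naseko=pligu, drusmapi/fu_ern=zuho, drusmapi/hepufu=rijafi, drusmapi/latewu=satup}

Derivation:
# archive carve(p='/drusmapi/brojob') => ok
# archive etch(p='/drusmapi/brojob/naseko', c='pligu') => created
# archive etch(p='/drusmapi/brojob/flamu', c='za') => created
# jar names() => [mitrebi]


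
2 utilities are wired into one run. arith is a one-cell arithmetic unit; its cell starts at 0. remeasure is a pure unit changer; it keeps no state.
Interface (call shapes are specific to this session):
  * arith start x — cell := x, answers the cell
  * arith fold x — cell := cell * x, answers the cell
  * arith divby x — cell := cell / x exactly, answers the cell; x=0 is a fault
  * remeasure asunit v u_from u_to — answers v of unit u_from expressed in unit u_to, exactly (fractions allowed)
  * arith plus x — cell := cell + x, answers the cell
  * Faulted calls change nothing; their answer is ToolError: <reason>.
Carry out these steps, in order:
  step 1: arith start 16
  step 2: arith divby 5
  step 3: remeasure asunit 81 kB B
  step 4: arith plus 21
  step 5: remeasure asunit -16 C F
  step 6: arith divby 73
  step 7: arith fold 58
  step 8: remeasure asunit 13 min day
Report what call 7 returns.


Now I run arith start(x→16), → 16.
I invoke arith divby(x→5), and observe 16/5.
I call remeasure asunit(v→81, u_from→kB, u_to→B), → 81000.
Using arith plus(x→21), → 121/5.
Next I call remeasure asunit(v→-16, u_from→C, u_to→F), — result: 16/5.
I invoke arith divby(x→73): 121/365.
Then arith fold(x→58): 7018/365.
I use remeasure asunit(v→13, u_from→min, u_to→day), — result: 13/1440.

Answer: 7018/365
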